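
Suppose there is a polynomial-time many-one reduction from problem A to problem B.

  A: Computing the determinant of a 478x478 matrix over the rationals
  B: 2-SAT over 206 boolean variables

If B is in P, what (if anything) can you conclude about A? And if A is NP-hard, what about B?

A poly-time reduction A <=_p B means any A-instance can be transformed to a B-instance in poly time.
If B is in P: compose the reduction with B's poly-time algorithm to solve A in poly time, so A is in P.
If A is NP-hard: every NP problem reduces to A, which reduces to B; composing reductions, every NP problem reduces to B, so B is NP-hard.
(Here in fact A is P and B is P.)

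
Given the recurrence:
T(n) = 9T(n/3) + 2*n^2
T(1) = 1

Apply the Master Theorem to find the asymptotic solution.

a=9, b=3, f(n)=2*n^2. log_3(9) = 2. Case 2: T(n) = O(n^2 log n).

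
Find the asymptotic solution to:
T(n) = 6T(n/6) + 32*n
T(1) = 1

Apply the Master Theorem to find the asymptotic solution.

a=6, b=6, f(n)=32*n. log_6(6) = 1. Case 2: T(n) = O(n log n).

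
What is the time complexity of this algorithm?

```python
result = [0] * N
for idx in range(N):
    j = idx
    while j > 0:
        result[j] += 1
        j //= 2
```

Time complexity: O(n log n).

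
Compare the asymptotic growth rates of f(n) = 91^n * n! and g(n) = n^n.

f(n) = 91^n * n! grows faster: by Stirling n! ~ sqrt(2 pi n)(n/e)^n, so 91^n n! / n^n ~ (91/e)^n sqrt(2 pi n) -> infinity since 91/e > 1.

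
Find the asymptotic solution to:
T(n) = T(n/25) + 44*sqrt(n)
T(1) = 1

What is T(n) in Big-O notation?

Each level contributes sqrt(n/25^k). Geometric series with ratio 1/sqrt(25) < 1 sums to O(sqrt(n)).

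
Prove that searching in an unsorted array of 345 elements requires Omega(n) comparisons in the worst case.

An adversary can always place the target in the last position checked. Until all 345 positions are examined, the target might be in any unchecked position. Therefore 345 comparisons are necessary.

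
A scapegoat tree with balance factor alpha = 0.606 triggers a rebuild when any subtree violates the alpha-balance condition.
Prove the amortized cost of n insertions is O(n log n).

Define potential Phi = c * sum of |size(left(v)) - size(right(v))| over all nodes. An insertion at depth d costs O(d) = O(log n) and increases Phi by O(log n). When a rebuild of subtree of size s occurs, it costs O(s) but reduces Phi by Omega(s). With alpha = 0.606, between rebuilds Omega(s) insertions must occur. Amortized cost per insertion: O(log n).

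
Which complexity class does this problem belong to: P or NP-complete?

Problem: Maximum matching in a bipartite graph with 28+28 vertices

This problem is in P: Hopcroft-Karp runs in O(E sqrt(V)).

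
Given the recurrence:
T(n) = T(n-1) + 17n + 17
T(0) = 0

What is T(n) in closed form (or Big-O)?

Dominant term in sum is 17*sum(i, i=1..n) = 17*n*(n+1)/2 = O(n^2).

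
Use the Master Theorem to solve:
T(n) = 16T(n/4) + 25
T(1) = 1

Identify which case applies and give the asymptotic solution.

a=16, b=4, f(n)=25.
log_4(16) = 2 > 0.
Since f(n) = O(n^0) is polynomially smaller than n^2, Case 1 applies.
T(n) = Theta(n^2).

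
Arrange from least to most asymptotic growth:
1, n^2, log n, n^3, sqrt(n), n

Ordered by growth rate: 1 < log n < sqrt(n) < n < n^2 < n^3.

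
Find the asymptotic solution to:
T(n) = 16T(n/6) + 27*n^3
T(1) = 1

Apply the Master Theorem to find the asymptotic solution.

a=16, b=6, f(n)=27*n^3. log_6(16) = 1.547 < 3. Case 3: T(n) = O(n^3).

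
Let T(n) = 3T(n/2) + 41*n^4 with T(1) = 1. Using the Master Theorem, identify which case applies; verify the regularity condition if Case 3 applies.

a=3, b=2, f(n)=41*n^4.
log_2(3) = 1.585 < 4.
f(n) = Omega(n^(1.585+epsilon)) for some epsilon > 0, so Case 3 is the candidate.
Regularity: a*f(n/b) = 3*41*(n/2)^4 = (3/16)*41*n^4 <= c*f(n) with c = 3/16 < 1. Satisfied.
Case 3: T(n) = Theta(n^4).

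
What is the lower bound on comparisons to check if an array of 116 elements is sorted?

To verify 116 elements are sorted, we must compare each consecutive pair. Skipping any pair allows an adversary to swap them. Therefore 115 comparisons are necessary and sufficient.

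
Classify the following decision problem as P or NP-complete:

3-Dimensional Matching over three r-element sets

This problem is NP-complete: one of Karp's 21 NP-complete problems.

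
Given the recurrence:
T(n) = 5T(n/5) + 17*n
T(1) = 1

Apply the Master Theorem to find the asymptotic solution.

a=5, b=5, f(n)=17*n. log_5(5) = 1. Case 2: T(n) = O(n log n).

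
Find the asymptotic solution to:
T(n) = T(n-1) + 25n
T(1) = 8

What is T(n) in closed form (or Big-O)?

Unrolling: T(n) = 8 + 25*(2 + 3 + ... + n) = 8 + 25*(n(n+1)/2 - 1) = O(n^2).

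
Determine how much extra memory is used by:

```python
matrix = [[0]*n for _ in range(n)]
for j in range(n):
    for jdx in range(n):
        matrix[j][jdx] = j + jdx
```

Space complexity: O(n^2).
A 2D structure of size n x n is allocated.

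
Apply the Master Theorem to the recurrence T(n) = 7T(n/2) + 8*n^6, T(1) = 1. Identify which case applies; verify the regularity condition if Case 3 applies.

a=7, b=2, f(n)=8*n^6.
log_2(7) = 2.807 < 6.
f(n) = Omega(n^(2.807+epsilon)) for some epsilon > 0, so Case 3 is the candidate.
Regularity: a*f(n/b) = 7*8*(n/2)^6 = (7/64)*8*n^6 <= c*f(n) with c = 7/64 < 1. Satisfied.
Case 3: T(n) = Theta(n^6).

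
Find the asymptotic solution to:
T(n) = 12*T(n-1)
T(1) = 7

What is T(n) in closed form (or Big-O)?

Each step multiplies by 12. T(n) = T(1)*12^(n-1) = 7*12^(n-1).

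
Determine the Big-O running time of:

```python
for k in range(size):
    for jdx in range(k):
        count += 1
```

Time complexity: O(n^2).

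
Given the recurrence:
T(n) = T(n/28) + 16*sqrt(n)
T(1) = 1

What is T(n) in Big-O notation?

Each level contributes sqrt(n/28^k). Geometric series with ratio 1/sqrt(28) < 1 sums to O(sqrt(n)).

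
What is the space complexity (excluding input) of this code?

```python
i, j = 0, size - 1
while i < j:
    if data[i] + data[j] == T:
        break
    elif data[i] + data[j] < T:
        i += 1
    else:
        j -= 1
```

Space complexity: O(1).
Only a constant amount of auxiliary storage is used; nothing grows with n.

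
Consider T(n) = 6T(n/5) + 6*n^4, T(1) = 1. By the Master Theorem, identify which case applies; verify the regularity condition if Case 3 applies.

a=6, b=5, f(n)=6*n^4.
log_5(6) = 1.113 < 4.
f(n) = Omega(n^(1.113+epsilon)) for some epsilon > 0, so Case 3 is the candidate.
Regularity: a*f(n/b) = 6*6*(n/5)^4 = (6/625)*6*n^4 <= c*f(n) with c = 6/625 < 1. Satisfied.
Case 3: T(n) = Theta(n^4).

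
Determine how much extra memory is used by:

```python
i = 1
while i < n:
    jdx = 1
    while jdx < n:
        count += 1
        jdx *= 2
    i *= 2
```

Space complexity: O(1).
Only a constant amount of auxiliary storage is used; nothing grows with n.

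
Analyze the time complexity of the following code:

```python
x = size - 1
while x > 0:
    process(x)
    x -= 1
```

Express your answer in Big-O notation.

Time complexity: O(n).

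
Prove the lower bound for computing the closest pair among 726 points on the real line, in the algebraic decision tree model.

Reduction from element distinctness: given 726 reals, the closest-pair distance is 0 iff two are equal. Element distinctness has an Omega(n log n) lower bound in the algebraic decision tree model (Ben-Or). Therefore closest pair on a line also requires Omega(n log n). Sorting then a linear scan achieves this.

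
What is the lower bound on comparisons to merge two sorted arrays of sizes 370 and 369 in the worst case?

Adversary: with |370 - 369| <= 1 the inputs can be fully interleaved so that every adjacent pair in the merged output comes from different arrays. Then each of the 738 adjacent pairs must be directly compared, or the algorithm cannot determine their relative order. Standard merge meets this bound.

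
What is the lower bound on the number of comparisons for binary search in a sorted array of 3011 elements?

With 3011 possible positions, we need at least ceil(log_2(3011)) = 12 comparisons. Each comparison splits the remaining candidates by at most half.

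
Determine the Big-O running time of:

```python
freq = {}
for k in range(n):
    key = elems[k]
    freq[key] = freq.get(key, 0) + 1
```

Time complexity: O(n).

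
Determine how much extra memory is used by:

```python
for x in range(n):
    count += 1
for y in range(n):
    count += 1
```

Space complexity: O(1).
Only a constant amount of auxiliary storage is used; nothing grows with n.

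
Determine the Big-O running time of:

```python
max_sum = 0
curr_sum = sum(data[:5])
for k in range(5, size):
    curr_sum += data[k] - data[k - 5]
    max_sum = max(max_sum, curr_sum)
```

Time complexity: O(n).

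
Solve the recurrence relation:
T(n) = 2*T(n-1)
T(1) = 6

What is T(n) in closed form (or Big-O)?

Each step multiplies by 2. T(n) = T(1)*2^(n-1) = 6*2^(n-1).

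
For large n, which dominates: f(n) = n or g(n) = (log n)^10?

f(n) = n grows faster: any positive polynomial dominates any polylog.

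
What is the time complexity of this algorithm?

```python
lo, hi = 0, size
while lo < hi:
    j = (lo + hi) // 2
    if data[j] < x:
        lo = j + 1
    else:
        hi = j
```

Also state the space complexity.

Time complexity: O(log n).
Space complexity: O(1).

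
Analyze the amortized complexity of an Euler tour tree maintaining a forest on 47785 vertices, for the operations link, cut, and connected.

An Euler tour tree stores each tree's Euler tour as a balanced BST keyed by tour position. On 47785 vertices: link concatenates two tours via O(1) splits/joins of size <= 2*47785 (O(log n)); cut splits the tour at the two occurrences of the edge (O(log n)); connected compares BST roots (O(log n) to find the root). All O(log n) amortized.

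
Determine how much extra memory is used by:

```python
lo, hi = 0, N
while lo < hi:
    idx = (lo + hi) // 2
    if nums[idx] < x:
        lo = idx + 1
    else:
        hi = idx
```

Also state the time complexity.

Space complexity: O(1).
Only a constant amount of auxiliary storage is used; nothing grows with n.
Time complexity: O(log n).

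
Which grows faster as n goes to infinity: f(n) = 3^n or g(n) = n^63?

f(n) = 3^n grows faster: any exponential with base > 1 dominates every polynomial.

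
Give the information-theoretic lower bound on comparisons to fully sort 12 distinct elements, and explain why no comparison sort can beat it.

A comparison sort is a binary decision tree whose leaves are the 12! = 479001600 possible output permutations. A binary tree with L leaves has height >= ceil(log_2(L)). So any comparison sort needs >= ceil(log_2(12!)) = 29 comparisons in the worst case.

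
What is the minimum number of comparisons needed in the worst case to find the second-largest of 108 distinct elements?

Lower bound: finding the max needs 108-1 comparisons. By the adversary weight-doubling argument, the max must personally win >= ceil(log_2(108)) = 7 comparisons; the 2nd-largest is among those 7 losers, needing 7-1 more comparisons. Total >= 108-1 + 7-1 = 113. A balanced knockout tournament achieves this.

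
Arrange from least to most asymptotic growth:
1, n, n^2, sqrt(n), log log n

Ordered by growth rate: 1 < log log n < sqrt(n) < n < n^2.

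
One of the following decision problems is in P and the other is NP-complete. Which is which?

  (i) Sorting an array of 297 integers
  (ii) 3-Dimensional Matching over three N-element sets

(i) is P: merge sort runs in O(n log n).
(ii) is NP-complete: one of Karp's 21 NP-complete problems.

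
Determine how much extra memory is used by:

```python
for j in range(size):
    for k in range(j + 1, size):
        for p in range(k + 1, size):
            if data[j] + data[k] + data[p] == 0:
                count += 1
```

Space complexity: O(1).
Only a constant amount of auxiliary storage is used; nothing grows with n.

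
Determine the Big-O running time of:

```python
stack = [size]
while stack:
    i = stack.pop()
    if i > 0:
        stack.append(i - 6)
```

Time complexity: O(n).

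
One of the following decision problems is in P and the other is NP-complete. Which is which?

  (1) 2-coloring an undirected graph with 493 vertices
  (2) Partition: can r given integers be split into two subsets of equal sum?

(1) is P: 2-coloring is bipartiteness testing via BFS, O(V+E).
(2) is NP-complete: Subset Sum reduces to it (one of Karp's 21 NP-complete problems).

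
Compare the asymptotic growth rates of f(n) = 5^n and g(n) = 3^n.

f(n) = 5^n grows faster: (5/3)^n -> infinity since 5/3 > 1.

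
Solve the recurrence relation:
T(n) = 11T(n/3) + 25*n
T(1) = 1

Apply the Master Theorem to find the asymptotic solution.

a=11, b=3, f(n)=25*n. log_3(11) = 2.183. Case 1 of Master Theorem: T(n) = O(n^2.183).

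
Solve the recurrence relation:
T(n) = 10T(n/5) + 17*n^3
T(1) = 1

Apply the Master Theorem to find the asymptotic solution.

a=10, b=5, f(n)=17*n^3. log_5(10) = 1.431 < 3. Case 3: T(n) = O(n^3).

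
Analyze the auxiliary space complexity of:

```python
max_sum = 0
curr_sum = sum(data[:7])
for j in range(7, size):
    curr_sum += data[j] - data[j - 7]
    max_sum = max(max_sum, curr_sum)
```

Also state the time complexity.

Space complexity: O(1).
Only a constant amount of auxiliary storage is used; nothing grows with n.
Time complexity: O(n).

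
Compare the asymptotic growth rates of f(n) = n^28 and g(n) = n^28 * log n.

g(n) = n^28 * log n grows faster: extra log n factor -> infinity.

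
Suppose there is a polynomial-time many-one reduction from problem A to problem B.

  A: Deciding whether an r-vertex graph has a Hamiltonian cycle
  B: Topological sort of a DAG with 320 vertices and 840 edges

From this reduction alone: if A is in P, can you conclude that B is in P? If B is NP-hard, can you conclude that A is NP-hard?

A poly-time reduction A <=_p B transfers tractability DOWN (B easy => A easy) and hardness UP (A hard => B hard), not the reverse.
From A in P, the reduction alone does NOT give B in P: any problem in P trivially reduces to SAT, yet SAT is not known to be in P.
From B NP-hard, the reduction alone does NOT give A NP-hard: again, easy problems reduce to hard ones.
(Here in fact A is NP-complete and B is in P, so no such reduction is known -- its existence would imply P = NP; the analysis concerns only what the assumed reduction would or would not let you conclude.)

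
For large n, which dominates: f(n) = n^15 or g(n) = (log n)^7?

f(n) = n^15 grows faster: any positive polynomial dominates any polylog.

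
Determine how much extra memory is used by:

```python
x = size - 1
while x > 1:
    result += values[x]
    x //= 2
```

Space complexity: O(1).
Only a constant amount of auxiliary storage is used; nothing grows with n.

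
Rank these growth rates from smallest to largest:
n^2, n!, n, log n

Ordered by growth rate: log n < n < n^2 < n!.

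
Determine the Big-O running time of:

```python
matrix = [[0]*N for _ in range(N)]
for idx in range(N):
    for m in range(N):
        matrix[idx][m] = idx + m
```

Time complexity: O(n^2).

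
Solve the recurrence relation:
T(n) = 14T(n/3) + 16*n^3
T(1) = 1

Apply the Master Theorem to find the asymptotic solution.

a=14, b=3, f(n)=16*n^3. log_3(14) = 2.402 < 3. Case 3: T(n) = O(n^3).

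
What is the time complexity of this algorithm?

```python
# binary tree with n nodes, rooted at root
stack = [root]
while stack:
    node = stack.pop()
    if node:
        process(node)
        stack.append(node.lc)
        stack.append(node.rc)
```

Time complexity: O(n).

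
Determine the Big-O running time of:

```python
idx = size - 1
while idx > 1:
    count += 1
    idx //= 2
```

Time complexity: O(log n).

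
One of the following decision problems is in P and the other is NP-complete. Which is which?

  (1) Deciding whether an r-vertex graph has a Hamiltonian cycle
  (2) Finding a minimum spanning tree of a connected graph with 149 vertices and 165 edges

(1) is NP-complete: one of Karp's 21 NP-complete problems.
(2) is P: Kruskal's / Prim's algorithms run in polynomial time.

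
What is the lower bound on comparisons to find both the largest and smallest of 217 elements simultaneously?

Pair elements first (floor(217/2) comparisons), then find max among winners and min among losers. Total: ceil(3*217/2) - 2 = 324 comparisons.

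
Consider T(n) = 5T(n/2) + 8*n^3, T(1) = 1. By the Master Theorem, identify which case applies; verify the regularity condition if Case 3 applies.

a=5, b=2, f(n)=8*n^3.
log_2(5) = 2.322 < 3.
f(n) = Omega(n^(2.322+epsilon)) for some epsilon > 0, so Case 3 is the candidate.
Regularity: a*f(n/b) = 5*8*(n/2)^3 = (5/8)*8*n^3 <= c*f(n) with c = 5/8 < 1. Satisfied.
Case 3: T(n) = Theta(n^3).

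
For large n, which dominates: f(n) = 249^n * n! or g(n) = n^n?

f(n) = 249^n * n! grows faster: by Stirling n! ~ sqrt(2 pi n)(n/e)^n, so 249^n n! / n^n ~ (249/e)^n sqrt(2 pi n) -> infinity since 249/e > 1.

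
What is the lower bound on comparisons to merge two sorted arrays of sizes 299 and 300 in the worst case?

Adversary: with |299 - 300| <= 1 the inputs can be fully interleaved so that every adjacent pair in the merged output comes from different arrays. Then each of the 598 adjacent pairs must be directly compared, or the algorithm cannot determine their relative order. Standard merge meets this bound.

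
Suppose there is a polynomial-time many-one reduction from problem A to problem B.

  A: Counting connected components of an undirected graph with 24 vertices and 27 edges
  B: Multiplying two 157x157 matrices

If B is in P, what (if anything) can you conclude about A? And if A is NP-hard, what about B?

A poly-time reduction A <=_p B means any A-instance can be transformed to a B-instance in poly time.
If B is in P: compose the reduction with B's poly-time algorithm to solve A in poly time, so A is in P.
If A is NP-hard: every NP problem reduces to A, which reduces to B; composing reductions, every NP problem reduces to B, so B is NP-hard.
(Here in fact A is P and B is P.)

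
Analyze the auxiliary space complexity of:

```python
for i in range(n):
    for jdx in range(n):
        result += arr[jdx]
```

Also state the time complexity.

Space complexity: O(1).
Only a constant amount of auxiliary storage is used; nothing grows with n.
Time complexity: O(n^2).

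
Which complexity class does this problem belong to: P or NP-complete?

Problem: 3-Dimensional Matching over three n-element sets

This problem is NP-complete: one of Karp's 21 NP-complete problems.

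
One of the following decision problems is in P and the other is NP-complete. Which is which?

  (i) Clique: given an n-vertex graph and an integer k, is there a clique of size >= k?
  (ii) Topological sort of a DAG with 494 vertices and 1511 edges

(i) is NP-complete: complement of Independent Set / Vertex Cover (with k part of the input).
(ii) is P: DFS-based topological sort runs in O(V+E).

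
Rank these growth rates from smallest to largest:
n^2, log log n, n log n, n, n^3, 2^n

Ordered by growth rate: log log n < n < n log n < n^2 < n^3 < 2^n.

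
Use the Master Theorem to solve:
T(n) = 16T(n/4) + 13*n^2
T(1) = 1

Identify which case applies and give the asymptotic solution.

a=16, b=4, f(n)=13*n^2.
log_4(16) = 2, so n^(log_b(a)) = n^2.
f(n) = Theta(n^2), so Case 2 applies.
T(n) = Theta(n^2 log n).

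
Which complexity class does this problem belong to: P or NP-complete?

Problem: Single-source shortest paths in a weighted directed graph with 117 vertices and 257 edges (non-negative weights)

This problem is in P: Dijkstra's algorithm runs in O((V+E) log V).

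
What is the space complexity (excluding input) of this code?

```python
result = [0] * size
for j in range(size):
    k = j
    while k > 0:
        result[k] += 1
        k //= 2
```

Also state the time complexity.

Space complexity: O(n).
Auxiliary storage grows linearly with the input size n in the worst case.
Time complexity: O(n log n).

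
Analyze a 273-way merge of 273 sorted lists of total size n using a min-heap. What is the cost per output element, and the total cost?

Maintain a min-heap of size 273 holding the current head of each list. Each output step does one extract-min (O(log 273)) and one insert of that list's next element (O(log 273)). Each of the n elements passes through the heap exactly once, so the total cost is O(n log 273), i.e. O(log 273) per output element.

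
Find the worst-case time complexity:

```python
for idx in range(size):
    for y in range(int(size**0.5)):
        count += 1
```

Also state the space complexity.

Time complexity: O(n * sqrt(n)).
Space complexity: O(1).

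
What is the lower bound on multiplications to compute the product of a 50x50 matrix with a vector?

A 50x50 matrix-vector product has 50 inner products of length 50. Output depends on all 50^2 = 2500 matrix entries. At least 2500 multiplications needed.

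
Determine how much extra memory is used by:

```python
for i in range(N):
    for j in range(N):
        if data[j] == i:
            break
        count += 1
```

Space complexity: O(1).
Only a constant amount of auxiliary storage is used; nothing grows with n.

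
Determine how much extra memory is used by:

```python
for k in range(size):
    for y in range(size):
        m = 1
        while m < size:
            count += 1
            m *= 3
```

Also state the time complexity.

Space complexity: O(1).
Only a constant amount of auxiliary storage is used; nothing grows with n.
Time complexity: O(n^2 log n).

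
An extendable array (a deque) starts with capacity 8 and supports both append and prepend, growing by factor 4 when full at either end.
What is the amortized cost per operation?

Growth at either end copies all elements; capacities form a geometric sequence with ratio 4, so total copy cost over n operations is O(n) (two geometric series). Amortized O(1).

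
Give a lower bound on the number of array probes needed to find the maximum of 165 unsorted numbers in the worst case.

Adversary: any unprobed cell could hold a value larger than everything seen so far. If fewer than 165 cells are probed, the adversary places the max in an unprobed cell. So all 165 cells must be examined; together with 165-1 comparisons this is tight.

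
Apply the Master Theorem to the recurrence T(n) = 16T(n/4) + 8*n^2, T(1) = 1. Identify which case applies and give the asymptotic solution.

a=16, b=4, f(n)=8*n^2.
log_4(16) = 2, so n^(log_b(a)) = n^2.
f(n) = Theta(n^2), so Case 2 applies.
T(n) = Theta(n^2 log n).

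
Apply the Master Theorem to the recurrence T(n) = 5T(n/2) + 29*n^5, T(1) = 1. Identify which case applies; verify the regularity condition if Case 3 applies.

a=5, b=2, f(n)=29*n^5.
log_2(5) = 2.322 < 5.
f(n) = Omega(n^(2.322+epsilon)) for some epsilon > 0, so Case 3 is the candidate.
Regularity: a*f(n/b) = 5*29*(n/2)^5 = (5/32)*29*n^5 <= c*f(n) with c = 5/32 < 1. Satisfied.
Case 3: T(n) = Theta(n^5).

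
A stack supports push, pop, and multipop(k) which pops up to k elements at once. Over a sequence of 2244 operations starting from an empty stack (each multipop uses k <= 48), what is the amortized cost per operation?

Each element is pushed exactly once and popped at most once (whether by pop or as part of a multipop). So the total number of individual pops over the whole sequence is at most the number of pushes, which is at most 2244. Total work <= 2 * 2244, hence O(1) amortized per operation.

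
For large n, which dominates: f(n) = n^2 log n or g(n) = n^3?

g(n) = n^3 grows faster: n^3 / (n^2 log n) = n/log n -> infinity.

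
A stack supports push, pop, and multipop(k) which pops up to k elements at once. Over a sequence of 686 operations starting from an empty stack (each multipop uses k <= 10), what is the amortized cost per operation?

Each element is pushed exactly once and popped at most once (whether by pop or as part of a multipop). So the total number of individual pops over the whole sequence is at most the number of pushes, which is at most 686. Total work <= 2 * 686, hence O(1) amortized per operation.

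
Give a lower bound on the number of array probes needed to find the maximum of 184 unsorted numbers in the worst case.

Adversary: any unprobed cell could hold a value larger than everything seen so far. If fewer than 184 cells are probed, the adversary places the max in an unprobed cell. So all 184 cells must be examined; together with 184-1 comparisons this is tight.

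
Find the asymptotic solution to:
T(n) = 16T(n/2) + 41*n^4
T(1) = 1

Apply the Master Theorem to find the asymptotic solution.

a=16, b=2, f(n)=41*n^4. log_2(16) = 4. Case 2: T(n) = O(n^4 log n).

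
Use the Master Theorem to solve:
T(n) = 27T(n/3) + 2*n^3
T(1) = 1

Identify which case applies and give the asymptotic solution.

a=27, b=3, f(n)=2*n^3.
log_3(27) = 3, so n^(log_b(a)) = n^3.
f(n) = Theta(n^3), so Case 2 applies.
T(n) = Theta(n^3 log n).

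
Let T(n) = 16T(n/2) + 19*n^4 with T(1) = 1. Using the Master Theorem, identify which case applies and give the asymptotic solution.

a=16, b=2, f(n)=19*n^4.
log_2(16) = 4, so n^(log_b(a)) = n^4.
f(n) = Theta(n^4), so Case 2 applies.
T(n) = Theta(n^4 log n).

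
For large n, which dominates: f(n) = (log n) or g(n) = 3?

f(n) = (log n) grows faster: any unbounded function dominates a constant.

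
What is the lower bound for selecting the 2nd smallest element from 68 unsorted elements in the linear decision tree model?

Selecting the 2nd smallest of 68 elements requires Omega(n) comparisons. Every element must be compared at least once. The BFPRT algorithm achieves O(n), making this tight.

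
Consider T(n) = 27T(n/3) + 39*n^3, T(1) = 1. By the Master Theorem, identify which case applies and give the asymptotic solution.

a=27, b=3, f(n)=39*n^3.
log_3(27) = 3, so n^(log_b(a)) = n^3.
f(n) = Theta(n^3), so Case 2 applies.
T(n) = Theta(n^3 log n).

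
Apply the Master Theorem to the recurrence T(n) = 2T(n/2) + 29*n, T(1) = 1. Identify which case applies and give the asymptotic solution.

a=2, b=2, f(n)=29*n.
log_2(2) = 1, so n^(log_b(a)) = n.
f(n) = Theta(n), so Case 2 applies.
T(n) = Theta(n log n).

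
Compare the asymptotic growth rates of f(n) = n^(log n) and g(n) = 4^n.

g(n) = 4^n grows faster: take logs: log(n^(log n)) = (log n)^2, log(4^n) = n log 4; n dominates (log n)^2.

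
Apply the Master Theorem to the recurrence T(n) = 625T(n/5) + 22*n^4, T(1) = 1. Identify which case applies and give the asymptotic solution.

a=625, b=5, f(n)=22*n^4.
log_5(625) = 4, so n^(log_b(a)) = n^4.
f(n) = Theta(n^4), so Case 2 applies.
T(n) = Theta(n^4 log n).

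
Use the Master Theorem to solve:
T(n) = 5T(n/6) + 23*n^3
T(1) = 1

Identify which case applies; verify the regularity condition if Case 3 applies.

a=5, b=6, f(n)=23*n^3.
log_6(5) = 0.8982 < 3.
f(n) = Omega(n^(0.8982+epsilon)) for some epsilon > 0, so Case 3 is the candidate.
Regularity: a*f(n/b) = 5*23*(n/6)^3 = (5/216)*23*n^3 <= c*f(n) with c = 5/216 < 1. Satisfied.
Case 3: T(n) = Theta(n^3).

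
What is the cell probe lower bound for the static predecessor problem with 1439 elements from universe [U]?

The Patrascu-Thorup lower bound shows any data structure on n = 1439 elements using O(n * polylog(n)) space requires Omega(log log U) query time. van Emde Boas trees achieve O(log log U) with O(U) space.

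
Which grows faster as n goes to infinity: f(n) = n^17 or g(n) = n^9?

f(n) = n^17 grows faster: n^17/n^9 = n^8 -> infinity.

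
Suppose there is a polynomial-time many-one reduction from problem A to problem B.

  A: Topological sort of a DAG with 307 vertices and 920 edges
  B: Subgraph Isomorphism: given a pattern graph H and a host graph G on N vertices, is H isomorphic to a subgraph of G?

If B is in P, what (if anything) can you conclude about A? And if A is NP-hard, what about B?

A poly-time reduction A <=_p B means any A-instance can be transformed to a B-instance in poly time.
If B is in P: compose the reduction with B's poly-time algorithm to solve A in poly time, so A is in P.
If A is NP-hard: every NP problem reduces to A, which reduces to B; composing reductions, every NP problem reduces to B, so B is NP-hard.
(Here in fact A is P and B is NP-complete.)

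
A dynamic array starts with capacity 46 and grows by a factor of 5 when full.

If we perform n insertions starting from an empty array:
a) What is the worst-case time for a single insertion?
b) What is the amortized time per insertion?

(a) Worst-case single insertion: O(n) -- when the array is full at capacity c, the resize copies all c elements, and c can be Theta(n).
(b) Resizes happen at sizes 46, 230, 1150, ... Total copy cost for n insertions: 46 + 230 + ... = O(n) (geometric series with ratio 1/5). Amortized cost per insertion: O(n)/n = O(1).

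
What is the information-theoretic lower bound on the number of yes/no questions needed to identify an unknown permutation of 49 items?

There are 49! = 608281864034267560872252163321295376887552831379210240000000000 permutations. Each yes/no question gives at most 1 bit, so at least ceil(log_2(608281864034267560872252163321295376887552831379210240000000000)) = 209 questions are needed.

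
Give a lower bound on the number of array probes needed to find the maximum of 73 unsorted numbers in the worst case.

Adversary: any unprobed cell could hold a value larger than everything seen so far. If fewer than 73 cells are probed, the adversary places the max in an unprobed cell. So all 73 cells must be examined; together with 73-1 comparisons this is tight.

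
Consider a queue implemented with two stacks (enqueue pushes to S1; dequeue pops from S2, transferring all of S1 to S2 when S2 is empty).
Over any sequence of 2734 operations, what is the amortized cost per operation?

Each element is pushed to S1 once, popped once, pushed to S2 once, and popped once: 4 unit operations over its lifetime. Over 2734 operations the total work is O(2734). Amortized O(1) per enqueue/dequeue.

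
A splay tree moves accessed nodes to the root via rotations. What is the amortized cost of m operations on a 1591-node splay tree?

Using a potential function Phi = sum of log(size of subtree) for each node, each splay operation has amortized cost O(log n) where n = 1591. Bad individual operations (O(n)) are offset by decreased potential.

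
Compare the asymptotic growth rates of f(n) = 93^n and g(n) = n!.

g(n) = n! grows faster: n!/93^n -> infinity by Stirling.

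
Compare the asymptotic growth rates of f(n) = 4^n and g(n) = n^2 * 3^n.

f(n) = 4^n grows faster: 4^n / (n^2 3^n) = (4/3)^n / n^2 -> infinity since 4/3 > 1.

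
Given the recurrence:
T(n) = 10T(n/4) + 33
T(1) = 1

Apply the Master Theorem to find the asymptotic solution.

a=10, b=4, f(n)=33. log_4(10) = 1.661. Case 1 of Master Theorem: T(n) = O(n^1.661).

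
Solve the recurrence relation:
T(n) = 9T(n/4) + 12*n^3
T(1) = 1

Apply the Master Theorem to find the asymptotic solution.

a=9, b=4, f(n)=12*n^3. log_4(9) = 1.585 < 3. Case 3: T(n) = O(n^3).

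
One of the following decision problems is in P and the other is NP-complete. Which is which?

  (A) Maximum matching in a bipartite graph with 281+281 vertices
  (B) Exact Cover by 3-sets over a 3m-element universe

(A) is P: Hopcroft-Karp runs in O(E sqrt(V)).
(B) is NP-complete: one of Karp's 21 NP-complete problems.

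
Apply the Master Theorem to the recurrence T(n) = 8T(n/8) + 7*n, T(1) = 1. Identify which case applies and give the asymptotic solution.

a=8, b=8, f(n)=7*n.
log_8(8) = 1, so n^(log_b(a)) = n.
f(n) = Theta(n), so Case 2 applies.
T(n) = Theta(n log n).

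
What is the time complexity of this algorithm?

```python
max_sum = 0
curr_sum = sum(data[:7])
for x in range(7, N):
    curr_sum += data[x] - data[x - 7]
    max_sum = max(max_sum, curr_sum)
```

Time complexity: O(n).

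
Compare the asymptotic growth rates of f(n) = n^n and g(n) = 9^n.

f(n) = n^n grows faster: n^n / 9^n = (n/9)^n -> infinity once n > 9.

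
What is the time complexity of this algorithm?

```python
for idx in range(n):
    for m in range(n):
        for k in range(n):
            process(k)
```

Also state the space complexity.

Time complexity: O(n^3).
Space complexity: O(1).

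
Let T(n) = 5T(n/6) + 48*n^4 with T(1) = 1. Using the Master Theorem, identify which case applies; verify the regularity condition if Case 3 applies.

a=5, b=6, f(n)=48*n^4.
log_6(5) = 0.8982 < 4.
f(n) = Omega(n^(0.8982+epsilon)) for some epsilon > 0, so Case 3 is the candidate.
Regularity: a*f(n/b) = 5*48*(n/6)^4 = (5/1296)*48*n^4 <= c*f(n) with c = 5/1296 < 1. Satisfied.
Case 3: T(n) = Theta(n^4).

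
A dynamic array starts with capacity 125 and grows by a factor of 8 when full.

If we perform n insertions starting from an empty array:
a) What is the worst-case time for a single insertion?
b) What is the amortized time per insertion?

(a) Worst-case single insertion: O(n) -- when the array is full at capacity c, the resize copies all c elements, and c can be Theta(n).
(b) Resizes happen at sizes 125, 1000, 8000, ... Total copy cost for n insertions: 125 + 1000 + ... = O(n) (geometric series with ratio 1/8). Amortized cost per insertion: O(n)/n = O(1).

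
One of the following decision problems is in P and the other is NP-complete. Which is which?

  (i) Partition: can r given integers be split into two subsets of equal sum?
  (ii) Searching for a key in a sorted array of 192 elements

(i) is NP-complete: Subset Sum reduces to it (one of Karp's 21 NP-complete problems).
(ii) is P: binary search runs in O(log n).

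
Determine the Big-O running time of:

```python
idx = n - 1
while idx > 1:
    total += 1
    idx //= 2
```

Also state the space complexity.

Time complexity: O(log n).
Space complexity: O(1).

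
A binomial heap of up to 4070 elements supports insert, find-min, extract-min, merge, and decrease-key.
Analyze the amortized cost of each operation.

A binomial heap with n <= 4070 elements has at most floor(log_2 4070) + 1 = 12 trees. Using potential Phi = number of trees: Insert adds one tree, but cascading merges reduce count -- amortized O(1). Find-min reads the cached minimum pointer: O(1). Extract-min creates O(log n) new trees: O(log n). Merge combines tree lists: O(log n). Decrease-key sifts the element up its tree of height <= log n: O(log n).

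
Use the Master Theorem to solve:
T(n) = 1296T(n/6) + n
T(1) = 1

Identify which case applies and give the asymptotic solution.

a=1296, b=6, f(n)=n.
log_6(1296) = 4 > 1.
Since f(n) = O(n^1) is polynomially smaller than n^4, Case 1 applies.
T(n) = Theta(n^4).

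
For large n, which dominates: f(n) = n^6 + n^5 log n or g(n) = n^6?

f(n) = n^6 + n^5 log n and g(n) = n^6 are Theta of each other: the lower-order n^5 log n term is o(n^6); both are Theta(n^6).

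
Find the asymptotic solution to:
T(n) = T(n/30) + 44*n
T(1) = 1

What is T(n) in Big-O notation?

Geometric series: 44*n*(1 + 1/30 + 1/30^2 + ...) = O(n). T(n) = O(n).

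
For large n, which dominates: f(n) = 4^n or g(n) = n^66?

f(n) = 4^n grows faster: any exponential with base > 1 dominates every polynomial.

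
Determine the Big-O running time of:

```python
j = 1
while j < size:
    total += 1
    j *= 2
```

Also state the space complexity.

Time complexity: O(log n).
Space complexity: O(1).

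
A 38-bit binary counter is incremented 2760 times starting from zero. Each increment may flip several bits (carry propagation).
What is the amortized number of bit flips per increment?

Bit i flips on every 2^i-th increment, so over 2760 increments bit i flips floor(2760/2^i) times. Summing over i: total flips < 2 * 2760. Amortized: < 2 = O(1) per increment.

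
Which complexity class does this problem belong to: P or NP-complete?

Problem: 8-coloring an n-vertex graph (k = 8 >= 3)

This problem is NP-complete: graph k-coloring for k>=3 is NP-complete by reduction from 3-SAT.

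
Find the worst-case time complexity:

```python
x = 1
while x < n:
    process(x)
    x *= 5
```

Time complexity: O(log n).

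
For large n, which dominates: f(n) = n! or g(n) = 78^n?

f(n) = n! grows faster: n!/78^n -> infinity by Stirling.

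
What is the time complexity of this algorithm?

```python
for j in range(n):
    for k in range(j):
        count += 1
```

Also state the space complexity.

Time complexity: O(n^2).
Space complexity: O(1).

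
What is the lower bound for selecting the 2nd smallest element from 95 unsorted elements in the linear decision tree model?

Selecting the 2nd smallest of 95 elements requires Omega(n) comparisons. Every element must be compared at least once. The BFPRT algorithm achieves O(n), making this tight.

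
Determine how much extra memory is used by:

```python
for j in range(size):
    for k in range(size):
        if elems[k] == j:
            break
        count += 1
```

Space complexity: O(1).
Only a constant amount of auxiliary storage is used; nothing grows with n.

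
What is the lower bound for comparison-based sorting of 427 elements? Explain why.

A comparison-based sorting algorithm corresponds to a decision tree. With 427! possible permutations, the tree has 427! leaves. The height is at least log_2(427!) = Omega(n log n) by Stirling's approximation.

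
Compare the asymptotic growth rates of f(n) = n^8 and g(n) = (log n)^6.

f(n) = n^8 grows faster: any positive polynomial dominates any polylog.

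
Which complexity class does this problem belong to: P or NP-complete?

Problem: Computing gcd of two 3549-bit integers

This problem is in P: the Euclidean algorithm runs in polynomial time in the bit-length.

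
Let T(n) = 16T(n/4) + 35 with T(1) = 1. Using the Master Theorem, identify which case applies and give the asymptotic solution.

a=16, b=4, f(n)=35.
log_4(16) = 2 > 0.
Since f(n) = O(n^0) is polynomially smaller than n^2, Case 1 applies.
T(n) = Theta(n^2).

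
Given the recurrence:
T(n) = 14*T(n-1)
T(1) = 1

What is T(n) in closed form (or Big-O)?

Each step multiplies by 14. T(n) = T(1)*14^(n-1) = 14^(n-1).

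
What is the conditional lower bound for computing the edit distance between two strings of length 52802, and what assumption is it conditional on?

Under SETH (the Strong Exponential Time Hypothesis), edit distance on length-52802 strings cannot be computed in O(n^(2-epsilon)) time for any epsilon > 0 (Backurs-Indyk). The reduction is from CNF-SAT via the orthogonal vectors problem.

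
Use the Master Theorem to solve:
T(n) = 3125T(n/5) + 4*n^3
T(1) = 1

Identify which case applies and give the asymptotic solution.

a=3125, b=5, f(n)=4*n^3.
log_5(3125) = 5 > 3.
Since f(n) = O(n^3) is polynomially smaller than n^5, Case 1 applies.
T(n) = Theta(n^5).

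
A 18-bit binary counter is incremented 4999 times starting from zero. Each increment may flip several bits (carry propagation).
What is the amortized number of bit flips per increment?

Bit i flips on every 2^i-th increment, so over 4999 increments bit i flips floor(4999/2^i) times. Summing over i: total flips < 2 * 4999. Amortized: < 2 = O(1) per increment.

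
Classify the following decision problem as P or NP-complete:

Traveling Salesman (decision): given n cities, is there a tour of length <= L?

This problem is NP-complete: reduces from Hamiltonian Cycle.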